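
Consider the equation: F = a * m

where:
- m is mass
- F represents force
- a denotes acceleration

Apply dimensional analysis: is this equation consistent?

Yes

m (mass) has dimensions [M].
F (force) has dimensions [L M T^-2].
a (acceleration) has dimensions [L T^-2].

Left side: [L M T^-2]
Right side: [L M T^-2]

Both sides have the same dimensions, so the equation is dimensionally consistent.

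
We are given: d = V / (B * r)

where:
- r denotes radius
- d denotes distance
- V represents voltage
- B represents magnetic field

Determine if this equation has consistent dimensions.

No

r (radius) has dimensions [L].
d (distance) has dimensions [L].
V (voltage) has dimensions [I^-1 L^2 M T^-3].
B (magnetic field) has dimensions [I^-1 M T^-2].

Left side: [L]
Right side: [L T^-1]

The two sides have different dimensions, so the equation is NOT dimensionally consistent.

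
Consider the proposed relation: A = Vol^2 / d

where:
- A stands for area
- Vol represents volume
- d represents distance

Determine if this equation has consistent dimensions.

No

A (area) has dimensions [L^2].
Vol (volume) has dimensions [L^3].
d (distance) has dimensions [L].

Left side: [L^2]
Right side: [L^5]

The two sides have different dimensions, so the equation is NOT dimensionally consistent.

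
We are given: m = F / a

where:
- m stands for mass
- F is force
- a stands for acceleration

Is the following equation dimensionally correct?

Yes

m (mass) has dimensions [M].
F (force) has dimensions [L M T^-2].
a (acceleration) has dimensions [L T^-2].

Left side: [M]
Right side: [M]

Both sides have the same dimensions, so the equation is dimensionally consistent.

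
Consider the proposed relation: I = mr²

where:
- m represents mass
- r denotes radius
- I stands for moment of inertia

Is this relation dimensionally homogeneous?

Yes

m (mass) has dimensions [M].
r (radius) has dimensions [L].
I (moment of inertia) has dimensions [L^2 M].

Left side: [L^2 M]
Right side: [L^2 M]

Both sides have the same dimensions, so the equation is dimensionally consistent.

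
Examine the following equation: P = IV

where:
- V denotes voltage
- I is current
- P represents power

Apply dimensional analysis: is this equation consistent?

Yes

V (voltage) has dimensions [I^-1 L^2 M T^-3].
I (current) has dimensions [I].
P (power) has dimensions [L^2 M T^-3].

Left side: [L^2 M T^-3]
Right side: [L^2 M T^-3]

Both sides have the same dimensions, so the equation is dimensionally consistent.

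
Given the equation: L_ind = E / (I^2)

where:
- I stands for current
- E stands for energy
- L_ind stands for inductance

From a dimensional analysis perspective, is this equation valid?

Yes

I (current) has dimensions [I].
E (energy) has dimensions [L^2 M T^-2].
L_ind (inductance) has dimensions [I^-2 L^2 M T^-2].

Left side: [I^-2 L^2 M T^-2]
Right side: [I^-2 L^2 M T^-2]

Both sides have the same dimensions, so the equation is dimensionally consistent.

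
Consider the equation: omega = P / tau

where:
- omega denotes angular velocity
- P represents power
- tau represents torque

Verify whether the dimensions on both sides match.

Yes

omega (angular velocity) has dimensions [T^-1].
P (power) has dimensions [L^2 M T^-3].
tau (torque) has dimensions [L^2 M T^-2].

Left side: [T^-1]
Right side: [T^-1]

Both sides have the same dimensions, so the equation is dimensionally consistent.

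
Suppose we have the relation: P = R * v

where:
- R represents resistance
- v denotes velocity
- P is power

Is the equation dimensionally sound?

No

R (resistance) has dimensions [I^-2 L^2 M T^-3].
v (velocity) has dimensions [L T^-1].
P (power) has dimensions [L^2 M T^-3].

Left side: [L^2 M T^-3]
Right side: [I^-2 L^3 M T^-4]

The two sides have different dimensions, so the equation is NOT dimensionally consistent.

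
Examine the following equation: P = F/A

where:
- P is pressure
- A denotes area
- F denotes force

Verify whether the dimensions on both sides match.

Yes

P (pressure) has dimensions [L^-1 M T^-2].
A (area) has dimensions [L^2].
F (force) has dimensions [L M T^-2].

Left side: [L^-1 M T^-2]
Right side: [L^-1 M T^-2]

Both sides have the same dimensions, so the equation is dimensionally consistent.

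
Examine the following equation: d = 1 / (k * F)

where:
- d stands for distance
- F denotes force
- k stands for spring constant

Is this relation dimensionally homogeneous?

No

d (distance) has dimensions [L].
F (force) has dimensions [L M T^-2].
k (spring constant) has dimensions [M T^-2].

Left side: [L]
Right side: [L^-1 M^-2 T^4]

The two sides have different dimensions, so the equation is NOT dimensionally consistent.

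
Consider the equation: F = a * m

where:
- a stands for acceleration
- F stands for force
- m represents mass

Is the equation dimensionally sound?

Yes

a (acceleration) has dimensions [L T^-2].
F (force) has dimensions [L M T^-2].
m (mass) has dimensions [M].

Left side: [L M T^-2]
Right side: [L M T^-2]

Both sides have the same dimensions, so the equation is dimensionally consistent.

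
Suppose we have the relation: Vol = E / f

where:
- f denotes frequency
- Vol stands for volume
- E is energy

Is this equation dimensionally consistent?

No

f (frequency) has dimensions [T^-1].
Vol (volume) has dimensions [L^3].
E (energy) has dimensions [L^2 M T^-2].

Left side: [L^3]
Right side: [L^2 M T^-1]

The two sides have different dimensions, so the equation is NOT dimensionally consistent.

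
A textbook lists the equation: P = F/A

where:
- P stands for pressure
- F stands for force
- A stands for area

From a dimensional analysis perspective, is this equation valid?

Yes

P (pressure) has dimensions [L^-1 M T^-2].
F (force) has dimensions [L M T^-2].
A (area) has dimensions [L^2].

Left side: [L^-1 M T^-2]
Right side: [L^-1 M T^-2]

Both sides have the same dimensions, so the equation is dimensionally consistent.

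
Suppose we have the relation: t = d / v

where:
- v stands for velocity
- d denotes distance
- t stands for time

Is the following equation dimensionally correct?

Yes

v (velocity) has dimensions [L T^-1].
d (distance) has dimensions [L].
t (time) has dimensions [T].

Left side: [T]
Right side: [T]

Both sides have the same dimensions, so the equation is dimensionally consistent.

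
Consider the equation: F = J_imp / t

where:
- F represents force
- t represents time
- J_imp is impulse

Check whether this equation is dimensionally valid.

Yes

F (force) has dimensions [L M T^-2].
t (time) has dimensions [T].
J_imp (impulse) has dimensions [L M T^-1].

Left side: [L M T^-2]
Right side: [L M T^-2]

Both sides have the same dimensions, so the equation is dimensionally consistent.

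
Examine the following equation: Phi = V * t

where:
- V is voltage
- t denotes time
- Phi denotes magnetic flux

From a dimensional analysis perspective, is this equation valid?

Yes

V (voltage) has dimensions [I^-1 L^2 M T^-3].
t (time) has dimensions [T].
Phi (magnetic flux) has dimensions [I^-1 L^2 M T^-2].

Left side: [I^-1 L^2 M T^-2]
Right side: [I^-1 L^2 M T^-2]

Both sides have the same dimensions, so the equation is dimensionally consistent.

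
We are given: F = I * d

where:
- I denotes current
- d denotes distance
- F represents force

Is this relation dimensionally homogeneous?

No

I (current) has dimensions [I].
d (distance) has dimensions [L].
F (force) has dimensions [L M T^-2].

Left side: [L M T^-2]
Right side: [I L]

The two sides have different dimensions, so the equation is NOT dimensionally consistent.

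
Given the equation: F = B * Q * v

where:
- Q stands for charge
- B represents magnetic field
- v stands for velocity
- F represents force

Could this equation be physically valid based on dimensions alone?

Yes

Q (charge) has dimensions [I T].
B (magnetic field) has dimensions [I^-1 M T^-2].
v (velocity) has dimensions [L T^-1].
F (force) has dimensions [L M T^-2].

Left side: [L M T^-2]
Right side: [L M T^-2]

Both sides have the same dimensions, so the equation is dimensionally consistent.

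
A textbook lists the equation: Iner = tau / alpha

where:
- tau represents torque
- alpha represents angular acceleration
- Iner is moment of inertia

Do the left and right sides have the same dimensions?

Yes

tau (torque) has dimensions [L^2 M T^-2].
alpha (angular acceleration) has dimensions [T^-2].
Iner (moment of inertia) has dimensions [L^2 M].

Left side: [L^2 M]
Right side: [L^2 M]

Both sides have the same dimensions, so the equation is dimensionally consistent.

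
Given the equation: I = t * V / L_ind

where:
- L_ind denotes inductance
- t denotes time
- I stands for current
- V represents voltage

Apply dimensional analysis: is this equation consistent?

Yes

L_ind (inductance) has dimensions [I^-2 L^2 M T^-2].
t (time) has dimensions [T].
I (current) has dimensions [I].
V (voltage) has dimensions [I^-1 L^2 M T^-3].

Left side: [I]
Right side: [I]

Both sides have the same dimensions, so the equation is dimensionally consistent.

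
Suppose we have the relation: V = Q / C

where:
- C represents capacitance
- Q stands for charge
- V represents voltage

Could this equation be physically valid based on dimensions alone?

Yes

C (capacitance) has dimensions [I^2 L^-2 M^-1 T^4].
Q (charge) has dimensions [I T].
V (voltage) has dimensions [I^-1 L^2 M T^-3].

Left side: [I^-1 L^2 M T^-3]
Right side: [I^-1 L^2 M T^-3]

Both sides have the same dimensions, so the equation is dimensionally consistent.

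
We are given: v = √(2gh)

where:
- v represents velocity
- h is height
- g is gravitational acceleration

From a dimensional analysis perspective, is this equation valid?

Yes

v (velocity) has dimensions [L T^-1].
h (height) has dimensions [L].
g (gravitational acceleration) has dimensions [L T^-2].

Left side: [L T^-1]
Right side: [L T^-1]

Both sides have the same dimensions, so the equation is dimensionally consistent.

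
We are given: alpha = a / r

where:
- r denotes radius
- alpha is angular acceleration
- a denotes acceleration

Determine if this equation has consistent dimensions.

Yes

r (radius) has dimensions [L].
alpha (angular acceleration) has dimensions [T^-2].
a (acceleration) has dimensions [L T^-2].

Left side: [T^-2]
Right side: [T^-2]

Both sides have the same dimensions, so the equation is dimensionally consistent.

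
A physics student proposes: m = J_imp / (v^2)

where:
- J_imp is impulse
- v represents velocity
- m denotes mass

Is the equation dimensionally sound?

No

J_imp (impulse) has dimensions [L M T^-1].
v (velocity) has dimensions [L T^-1].
m (mass) has dimensions [M].

Left side: [M]
Right side: [L^-1 M T]

The two sides have different dimensions, so the equation is NOT dimensionally consistent.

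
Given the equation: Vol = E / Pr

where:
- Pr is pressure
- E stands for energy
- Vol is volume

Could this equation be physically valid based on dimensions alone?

Yes

Pr (pressure) has dimensions [L^-1 M T^-2].
E (energy) has dimensions [L^2 M T^-2].
Vol (volume) has dimensions [L^3].

Left side: [L^3]
Right side: [L^3]

Both sides have the same dimensions, so the equation is dimensionally consistent.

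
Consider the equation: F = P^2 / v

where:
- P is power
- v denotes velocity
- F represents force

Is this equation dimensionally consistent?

No

P (power) has dimensions [L^2 M T^-3].
v (velocity) has dimensions [L T^-1].
F (force) has dimensions [L M T^-2].

Left side: [L M T^-2]
Right side: [L^3 M^2 T^-5]

The two sides have different dimensions, so the equation is NOT dimensionally consistent.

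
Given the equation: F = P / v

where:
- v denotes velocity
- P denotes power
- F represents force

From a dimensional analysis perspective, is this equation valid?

Yes

v (velocity) has dimensions [L T^-1].
P (power) has dimensions [L^2 M T^-3].
F (force) has dimensions [L M T^-2].

Left side: [L M T^-2]
Right side: [L M T^-2]

Both sides have the same dimensions, so the equation is dimensionally consistent.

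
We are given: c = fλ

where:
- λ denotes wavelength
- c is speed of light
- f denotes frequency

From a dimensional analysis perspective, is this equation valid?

Yes

λ (wavelength) has dimensions [L].
c (speed of light) has dimensions [L T^-1].
f (frequency) has dimensions [T^-1].

Left side: [L T^-1]
Right side: [L T^-1]

Both sides have the same dimensions, so the equation is dimensionally consistent.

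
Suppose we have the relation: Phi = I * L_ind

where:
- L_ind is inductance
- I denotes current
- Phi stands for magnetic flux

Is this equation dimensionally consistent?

Yes

L_ind (inductance) has dimensions [I^-2 L^2 M T^-2].
I (current) has dimensions [I].
Phi (magnetic flux) has dimensions [I^-1 L^2 M T^-2].

Left side: [I^-1 L^2 M T^-2]
Right side: [I^-1 L^2 M T^-2]

Both sides have the same dimensions, so the equation is dimensionally consistent.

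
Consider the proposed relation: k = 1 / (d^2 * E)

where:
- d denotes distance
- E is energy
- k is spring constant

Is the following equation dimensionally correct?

No

d (distance) has dimensions [L].
E (energy) has dimensions [L^2 M T^-2].
k (spring constant) has dimensions [M T^-2].

Left side: [M T^-2]
Right side: [L^-4 M^-1 T^2]

The two sides have different dimensions, so the equation is NOT dimensionally consistent.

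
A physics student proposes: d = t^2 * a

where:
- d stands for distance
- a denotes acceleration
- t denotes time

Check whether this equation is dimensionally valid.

Yes

d (distance) has dimensions [L].
a (acceleration) has dimensions [L T^-2].
t (time) has dimensions [T].

Left side: [L]
Right side: [L]

Both sides have the same dimensions, so the equation is dimensionally consistent.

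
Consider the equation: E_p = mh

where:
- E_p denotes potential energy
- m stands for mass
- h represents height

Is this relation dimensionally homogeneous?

No

E_p (potential energy) has dimensions [L^2 M T^-2].
m (mass) has dimensions [M].
h (height) has dimensions [L].

Left side: [L^2 M T^-2]
Right side: [L M]

The two sides have different dimensions, so the equation is NOT dimensionally consistent.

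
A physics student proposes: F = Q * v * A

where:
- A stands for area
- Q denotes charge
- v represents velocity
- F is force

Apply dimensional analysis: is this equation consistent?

No

A (area) has dimensions [L^2].
Q (charge) has dimensions [I T].
v (velocity) has dimensions [L T^-1].
F (force) has dimensions [L M T^-2].

Left side: [L M T^-2]
Right side: [I L^3]

The two sides have different dimensions, so the equation is NOT dimensionally consistent.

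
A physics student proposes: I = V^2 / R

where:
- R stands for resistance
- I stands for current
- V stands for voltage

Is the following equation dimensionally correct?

No

R (resistance) has dimensions [I^-2 L^2 M T^-3].
I (current) has dimensions [I].
V (voltage) has dimensions [I^-1 L^2 M T^-3].

Left side: [I]
Right side: [L^2 M T^-3]

The two sides have different dimensions, so the equation is NOT dimensionally consistent.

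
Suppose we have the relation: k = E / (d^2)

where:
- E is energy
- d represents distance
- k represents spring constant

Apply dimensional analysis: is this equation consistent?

Yes

E (energy) has dimensions [L^2 M T^-2].
d (distance) has dimensions [L].
k (spring constant) has dimensions [M T^-2].

Left side: [M T^-2]
Right side: [M T^-2]

Both sides have the same dimensions, so the equation is dimensionally consistent.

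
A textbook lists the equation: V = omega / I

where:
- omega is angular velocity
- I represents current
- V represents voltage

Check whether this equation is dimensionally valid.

No

omega (angular velocity) has dimensions [T^-1].
I (current) has dimensions [I].
V (voltage) has dimensions [I^-1 L^2 M T^-3].

Left side: [I^-1 L^2 M T^-3]
Right side: [I^-1 T^-1]

The two sides have different dimensions, so the equation is NOT dimensionally consistent.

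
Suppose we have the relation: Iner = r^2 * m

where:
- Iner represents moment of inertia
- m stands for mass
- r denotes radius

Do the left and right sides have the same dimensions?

Yes

Iner (moment of inertia) has dimensions [L^2 M].
m (mass) has dimensions [M].
r (radius) has dimensions [L].

Left side: [L^2 M]
Right side: [L^2 M]

Both sides have the same dimensions, so the equation is dimensionally consistent.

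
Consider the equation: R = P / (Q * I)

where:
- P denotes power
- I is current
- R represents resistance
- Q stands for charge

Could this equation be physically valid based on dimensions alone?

No

P (power) has dimensions [L^2 M T^-3].
I (current) has dimensions [I].
R (resistance) has dimensions [I^-2 L^2 M T^-3].
Q (charge) has dimensions [I T].

Left side: [I^-2 L^2 M T^-3]
Right side: [I^-2 L^2 M T^-4]

The two sides have different dimensions, so the equation is NOT dimensionally consistent.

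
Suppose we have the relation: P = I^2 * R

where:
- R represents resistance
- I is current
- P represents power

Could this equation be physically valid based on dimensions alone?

Yes

R (resistance) has dimensions [I^-2 L^2 M T^-3].
I (current) has dimensions [I].
P (power) has dimensions [L^2 M T^-3].

Left side: [L^2 M T^-3]
Right side: [L^2 M T^-3]

Both sides have the same dimensions, so the equation is dimensionally consistent.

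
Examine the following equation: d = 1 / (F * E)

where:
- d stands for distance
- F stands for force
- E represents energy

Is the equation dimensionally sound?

No

d (distance) has dimensions [L].
F (force) has dimensions [L M T^-2].
E (energy) has dimensions [L^2 M T^-2].

Left side: [L]
Right side: [L^-3 M^-2 T^4]

The two sides have different dimensions, so the equation is NOT dimensionally consistent.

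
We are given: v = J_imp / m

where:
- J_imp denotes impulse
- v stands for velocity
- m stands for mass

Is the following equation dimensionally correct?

Yes

J_imp (impulse) has dimensions [L M T^-1].
v (velocity) has dimensions [L T^-1].
m (mass) has dimensions [M].

Left side: [L T^-1]
Right side: [L T^-1]

Both sides have the same dimensions, so the equation is dimensionally consistent.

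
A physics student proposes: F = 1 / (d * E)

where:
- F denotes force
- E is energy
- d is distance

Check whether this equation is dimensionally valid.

No

F (force) has dimensions [L M T^-2].
E (energy) has dimensions [L^2 M T^-2].
d (distance) has dimensions [L].

Left side: [L M T^-2]
Right side: [L^-3 M^-1 T^2]

The two sides have different dimensions, so the equation is NOT dimensionally consistent.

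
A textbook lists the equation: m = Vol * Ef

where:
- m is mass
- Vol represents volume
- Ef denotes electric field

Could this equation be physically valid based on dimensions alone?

No

m (mass) has dimensions [M].
Vol (volume) has dimensions [L^3].
Ef (electric field) has dimensions [I^-1 L M T^-3].

Left side: [M]
Right side: [I^-1 L^4 M T^-3]

The two sides have different dimensions, so the equation is NOT dimensionally consistent.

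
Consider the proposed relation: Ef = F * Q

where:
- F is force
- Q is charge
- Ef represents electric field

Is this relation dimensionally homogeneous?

No

F (force) has dimensions [L M T^-2].
Q (charge) has dimensions [I T].
Ef (electric field) has dimensions [I^-1 L M T^-3].

Left side: [I^-1 L M T^-3]
Right side: [I L M T^-1]

The two sides have different dimensions, so the equation is NOT dimensionally consistent.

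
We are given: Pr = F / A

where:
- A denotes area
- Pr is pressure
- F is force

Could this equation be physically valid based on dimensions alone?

Yes

A (area) has dimensions [L^2].
Pr (pressure) has dimensions [L^-1 M T^-2].
F (force) has dimensions [L M T^-2].

Left side: [L^-1 M T^-2]
Right side: [L^-1 M T^-2]

Both sides have the same dimensions, so the equation is dimensionally consistent.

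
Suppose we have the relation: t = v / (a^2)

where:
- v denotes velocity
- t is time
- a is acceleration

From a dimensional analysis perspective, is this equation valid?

No

v (velocity) has dimensions [L T^-1].
t (time) has dimensions [T].
a (acceleration) has dimensions [L T^-2].

Left side: [T]
Right side: [L^-1 T^3]

The two sides have different dimensions, so the equation is NOT dimensionally consistent.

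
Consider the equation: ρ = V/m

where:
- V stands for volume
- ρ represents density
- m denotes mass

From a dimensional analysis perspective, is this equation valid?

No

V (volume) has dimensions [L^3].
ρ (density) has dimensions [L^-3 M].
m (mass) has dimensions [M].

Left side: [L^-3 M]
Right side: [L^3 M^-1]

The two sides have different dimensions, so the equation is NOT dimensionally consistent.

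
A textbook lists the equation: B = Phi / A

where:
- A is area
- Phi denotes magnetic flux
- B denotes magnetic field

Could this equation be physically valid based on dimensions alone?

Yes

A (area) has dimensions [L^2].
Phi (magnetic flux) has dimensions [I^-1 L^2 M T^-2].
B (magnetic field) has dimensions [I^-1 M T^-2].

Left side: [I^-1 M T^-2]
Right side: [I^-1 M T^-2]

Both sides have the same dimensions, so the equation is dimensionally consistent.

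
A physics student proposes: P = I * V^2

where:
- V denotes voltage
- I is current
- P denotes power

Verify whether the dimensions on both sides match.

No

V (voltage) has dimensions [I^-1 L^2 M T^-3].
I (current) has dimensions [I].
P (power) has dimensions [L^2 M T^-3].

Left side: [L^2 M T^-3]
Right side: [I^-1 L^4 M^2 T^-6]

The two sides have different dimensions, so the equation is NOT dimensionally consistent.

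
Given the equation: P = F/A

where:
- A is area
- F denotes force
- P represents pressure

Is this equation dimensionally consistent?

Yes

A (area) has dimensions [L^2].
F (force) has dimensions [L M T^-2].
P (pressure) has dimensions [L^-1 M T^-2].

Left side: [L^-1 M T^-2]
Right side: [L^-1 M T^-2]

Both sides have the same dimensions, so the equation is dimensionally consistent.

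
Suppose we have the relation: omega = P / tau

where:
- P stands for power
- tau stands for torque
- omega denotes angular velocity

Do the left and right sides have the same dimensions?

Yes

P (power) has dimensions [L^2 M T^-3].
tau (torque) has dimensions [L^2 M T^-2].
omega (angular velocity) has dimensions [T^-1].

Left side: [T^-1]
Right side: [T^-1]

Both sides have the same dimensions, so the equation is dimensionally consistent.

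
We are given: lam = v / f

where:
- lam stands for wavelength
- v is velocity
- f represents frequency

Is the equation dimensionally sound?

Yes

lam (wavelength) has dimensions [L].
v (velocity) has dimensions [L T^-1].
f (frequency) has dimensions [T^-1].

Left side: [L]
Right side: [L]

Both sides have the same dimensions, so the equation is dimensionally consistent.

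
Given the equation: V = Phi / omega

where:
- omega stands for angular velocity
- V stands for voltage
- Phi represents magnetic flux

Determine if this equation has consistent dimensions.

No

omega (angular velocity) has dimensions [T^-1].
V (voltage) has dimensions [I^-1 L^2 M T^-3].
Phi (magnetic flux) has dimensions [I^-1 L^2 M T^-2].

Left side: [I^-1 L^2 M T^-3]
Right side: [I^-1 L^2 M T^-1]

The two sides have different dimensions, so the equation is NOT dimensionally consistent.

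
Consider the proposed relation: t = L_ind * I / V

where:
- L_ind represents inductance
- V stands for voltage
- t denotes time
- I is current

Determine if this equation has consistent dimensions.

Yes

L_ind (inductance) has dimensions [I^-2 L^2 M T^-2].
V (voltage) has dimensions [I^-1 L^2 M T^-3].
t (time) has dimensions [T].
I (current) has dimensions [I].

Left side: [T]
Right side: [T]

Both sides have the same dimensions, so the equation is dimensionally consistent.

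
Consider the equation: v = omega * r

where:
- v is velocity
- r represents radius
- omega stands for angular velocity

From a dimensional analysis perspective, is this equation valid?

Yes

v (velocity) has dimensions [L T^-1].
r (radius) has dimensions [L].
omega (angular velocity) has dimensions [T^-1].

Left side: [L T^-1]
Right side: [L T^-1]

Both sides have the same dimensions, so the equation is dimensionally consistent.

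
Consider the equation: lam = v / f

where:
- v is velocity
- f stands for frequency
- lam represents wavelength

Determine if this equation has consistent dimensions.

Yes

v (velocity) has dimensions [L T^-1].
f (frequency) has dimensions [T^-1].
lam (wavelength) has dimensions [L].

Left side: [L]
Right side: [L]

Both sides have the same dimensions, so the equation is dimensionally consistent.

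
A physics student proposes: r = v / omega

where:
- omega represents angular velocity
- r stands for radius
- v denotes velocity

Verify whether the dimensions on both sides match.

Yes

omega (angular velocity) has dimensions [T^-1].
r (radius) has dimensions [L].
v (velocity) has dimensions [L T^-1].

Left side: [L]
Right side: [L]

Both sides have the same dimensions, so the equation is dimensionally consistent.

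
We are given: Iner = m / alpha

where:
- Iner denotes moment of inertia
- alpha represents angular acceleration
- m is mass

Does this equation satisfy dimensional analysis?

No

Iner (moment of inertia) has dimensions [L^2 M].
alpha (angular acceleration) has dimensions [T^-2].
m (mass) has dimensions [M].

Left side: [L^2 M]
Right side: [M T^2]

The two sides have different dimensions, so the equation is NOT dimensionally consistent.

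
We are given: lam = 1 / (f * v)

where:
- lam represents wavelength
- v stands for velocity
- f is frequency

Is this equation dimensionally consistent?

No

lam (wavelength) has dimensions [L].
v (velocity) has dimensions [L T^-1].
f (frequency) has dimensions [T^-1].

Left side: [L]
Right side: [L^-1 T^2]

The two sides have different dimensions, so the equation is NOT dimensionally consistent.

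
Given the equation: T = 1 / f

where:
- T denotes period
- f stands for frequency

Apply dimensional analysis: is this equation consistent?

Yes

T (period) has dimensions [T].
f (frequency) has dimensions [T^-1].

Left side: [T]
Right side: [T]

Both sides have the same dimensions, so the equation is dimensionally consistent.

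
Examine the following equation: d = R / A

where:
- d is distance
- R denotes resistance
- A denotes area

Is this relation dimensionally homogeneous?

No

d (distance) has dimensions [L].
R (resistance) has dimensions [I^-2 L^2 M T^-3].
A (area) has dimensions [L^2].

Left side: [L]
Right side: [I^-2 M T^-3]

The two sides have different dimensions, so the equation is NOT dimensionally consistent.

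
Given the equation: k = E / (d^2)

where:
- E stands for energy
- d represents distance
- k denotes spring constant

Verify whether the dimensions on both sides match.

Yes

E (energy) has dimensions [L^2 M T^-2].
d (distance) has dimensions [L].
k (spring constant) has dimensions [M T^-2].

Left side: [M T^-2]
Right side: [M T^-2]

Both sides have the same dimensions, so the equation is dimensionally consistent.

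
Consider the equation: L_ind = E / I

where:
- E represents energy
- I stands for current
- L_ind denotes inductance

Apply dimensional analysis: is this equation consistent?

No

E (energy) has dimensions [L^2 M T^-2].
I (current) has dimensions [I].
L_ind (inductance) has dimensions [I^-2 L^2 M T^-2].

Left side: [I^-2 L^2 M T^-2]
Right side: [I^-1 L^2 M T^-2]

The two sides have different dimensions, so the equation is NOT dimensionally consistent.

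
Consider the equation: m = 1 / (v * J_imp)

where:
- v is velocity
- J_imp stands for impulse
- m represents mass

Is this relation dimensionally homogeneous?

No

v (velocity) has dimensions [L T^-1].
J_imp (impulse) has dimensions [L M T^-1].
m (mass) has dimensions [M].

Left side: [M]
Right side: [L^-2 M^-1 T^2]

The two sides have different dimensions, so the equation is NOT dimensionally consistent.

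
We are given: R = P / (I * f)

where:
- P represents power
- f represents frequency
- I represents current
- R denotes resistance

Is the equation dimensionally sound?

No

P (power) has dimensions [L^2 M T^-3].
f (frequency) has dimensions [T^-1].
I (current) has dimensions [I].
R (resistance) has dimensions [I^-2 L^2 M T^-3].

Left side: [I^-2 L^2 M T^-3]
Right side: [I^-1 L^2 M T^-2]

The two sides have different dimensions, so the equation is NOT dimensionally consistent.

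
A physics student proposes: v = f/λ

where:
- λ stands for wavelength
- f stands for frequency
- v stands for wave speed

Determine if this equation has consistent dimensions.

No

λ (wavelength) has dimensions [L].
f (frequency) has dimensions [T^-1].
v (wave speed) has dimensions [L T^-1].

Left side: [L T^-1]
Right side: [L^-1 T^-1]

The two sides have different dimensions, so the equation is NOT dimensionally consistent.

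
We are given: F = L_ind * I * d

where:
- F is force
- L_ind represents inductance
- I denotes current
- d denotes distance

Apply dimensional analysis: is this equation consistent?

No

F (force) has dimensions [L M T^-2].
L_ind (inductance) has dimensions [I^-2 L^2 M T^-2].
I (current) has dimensions [I].
d (distance) has dimensions [L].

Left side: [L M T^-2]
Right side: [I^-1 L^3 M T^-2]

The two sides have different dimensions, so the equation is NOT dimensionally consistent.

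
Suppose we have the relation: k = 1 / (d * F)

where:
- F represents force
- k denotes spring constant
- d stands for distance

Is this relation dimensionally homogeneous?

No

F (force) has dimensions [L M T^-2].
k (spring constant) has dimensions [M T^-2].
d (distance) has dimensions [L].

Left side: [M T^-2]
Right side: [L^-2 M^-1 T^2]

The two sides have different dimensions, so the equation is NOT dimensionally consistent.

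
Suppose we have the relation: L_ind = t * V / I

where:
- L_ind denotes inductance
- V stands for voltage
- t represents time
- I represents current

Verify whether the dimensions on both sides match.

Yes

L_ind (inductance) has dimensions [I^-2 L^2 M T^-2].
V (voltage) has dimensions [I^-1 L^2 M T^-3].
t (time) has dimensions [T].
I (current) has dimensions [I].

Left side: [I^-2 L^2 M T^-2]
Right side: [I^-2 L^2 M T^-2]

Both sides have the same dimensions, so the equation is dimensionally consistent.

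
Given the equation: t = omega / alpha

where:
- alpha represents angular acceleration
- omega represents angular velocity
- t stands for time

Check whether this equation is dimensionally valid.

Yes

alpha (angular acceleration) has dimensions [T^-2].
omega (angular velocity) has dimensions [T^-1].
t (time) has dimensions [T].

Left side: [T]
Right side: [T]

Both sides have the same dimensions, so the equation is dimensionally consistent.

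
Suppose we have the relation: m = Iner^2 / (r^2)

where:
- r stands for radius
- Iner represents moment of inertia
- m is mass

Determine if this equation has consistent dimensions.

No

r (radius) has dimensions [L].
Iner (moment of inertia) has dimensions [L^2 M].
m (mass) has dimensions [M].

Left side: [M]
Right side: [L^2 M^2]

The two sides have different dimensions, so the equation is NOT dimensionally consistent.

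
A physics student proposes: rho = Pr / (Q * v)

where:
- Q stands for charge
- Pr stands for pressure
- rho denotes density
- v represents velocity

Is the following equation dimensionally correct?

No

Q (charge) has dimensions [I T].
Pr (pressure) has dimensions [L^-1 M T^-2].
rho (density) has dimensions [L^-3 M].
v (velocity) has dimensions [L T^-1].

Left side: [L^-3 M]
Right side: [I^-1 L^-2 M T^-2]

The two sides have different dimensions, so the equation is NOT dimensionally consistent.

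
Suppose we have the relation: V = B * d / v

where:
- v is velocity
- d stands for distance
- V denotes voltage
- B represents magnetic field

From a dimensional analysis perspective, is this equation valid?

No

v (velocity) has dimensions [L T^-1].
d (distance) has dimensions [L].
V (voltage) has dimensions [I^-1 L^2 M T^-3].
B (magnetic field) has dimensions [I^-1 M T^-2].

Left side: [I^-1 L^2 M T^-3]
Right side: [I^-1 M T^-1]

The two sides have different dimensions, so the equation is NOT dimensionally consistent.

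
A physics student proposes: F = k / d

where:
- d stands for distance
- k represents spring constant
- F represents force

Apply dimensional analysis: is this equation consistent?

No

d (distance) has dimensions [L].
k (spring constant) has dimensions [M T^-2].
F (force) has dimensions [L M T^-2].

Left side: [L M T^-2]
Right side: [L^-1 M T^-2]

The two sides have different dimensions, so the equation is NOT dimensionally consistent.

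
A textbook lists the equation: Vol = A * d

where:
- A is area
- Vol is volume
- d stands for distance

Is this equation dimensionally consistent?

Yes

A (area) has dimensions [L^2].
Vol (volume) has dimensions [L^3].
d (distance) has dimensions [L].

Left side: [L^3]
Right side: [L^3]

Both sides have the same dimensions, so the equation is dimensionally consistent.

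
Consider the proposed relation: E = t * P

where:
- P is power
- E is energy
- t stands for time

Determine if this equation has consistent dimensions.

Yes

P (power) has dimensions [L^2 M T^-3].
E (energy) has dimensions [L^2 M T^-2].
t (time) has dimensions [T].

Left side: [L^2 M T^-2]
Right side: [L^2 M T^-2]

Both sides have the same dimensions, so the equation is dimensionally consistent.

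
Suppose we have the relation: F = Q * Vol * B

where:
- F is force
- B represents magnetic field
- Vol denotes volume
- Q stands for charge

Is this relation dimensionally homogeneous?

No

F (force) has dimensions [L M T^-2].
B (magnetic field) has dimensions [I^-1 M T^-2].
Vol (volume) has dimensions [L^3].
Q (charge) has dimensions [I T].

Left side: [L M T^-2]
Right side: [L^3 M T^-1]

The two sides have different dimensions, so the equation is NOT dimensionally consistent.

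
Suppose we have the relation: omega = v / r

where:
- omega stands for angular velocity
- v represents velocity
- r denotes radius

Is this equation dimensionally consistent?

Yes

omega (angular velocity) has dimensions [T^-1].
v (velocity) has dimensions [L T^-1].
r (radius) has dimensions [L].

Left side: [T^-1]
Right side: [T^-1]

Both sides have the same dimensions, so the equation is dimensionally consistent.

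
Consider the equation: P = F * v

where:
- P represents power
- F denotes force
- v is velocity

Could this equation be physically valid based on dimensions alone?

Yes

P (power) has dimensions [L^2 M T^-3].
F (force) has dimensions [L M T^-2].
v (velocity) has dimensions [L T^-1].

Left side: [L^2 M T^-3]
Right side: [L^2 M T^-3]

Both sides have the same dimensions, so the equation is dimensionally consistent.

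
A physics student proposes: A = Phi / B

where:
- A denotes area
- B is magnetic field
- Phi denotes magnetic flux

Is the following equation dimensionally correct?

Yes

A (area) has dimensions [L^2].
B (magnetic field) has dimensions [I^-1 M T^-2].
Phi (magnetic flux) has dimensions [I^-1 L^2 M T^-2].

Left side: [L^2]
Right side: [L^2]

Both sides have the same dimensions, so the equation is dimensionally consistent.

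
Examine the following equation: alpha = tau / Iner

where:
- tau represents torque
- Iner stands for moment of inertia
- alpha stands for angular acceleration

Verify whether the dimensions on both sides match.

Yes

tau (torque) has dimensions [L^2 M T^-2].
Iner (moment of inertia) has dimensions [L^2 M].
alpha (angular acceleration) has dimensions [T^-2].

Left side: [T^-2]
Right side: [T^-2]

Both sides have the same dimensions, so the equation is dimensionally consistent.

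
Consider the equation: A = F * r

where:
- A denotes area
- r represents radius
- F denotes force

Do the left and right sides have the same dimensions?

No

A (area) has dimensions [L^2].
r (radius) has dimensions [L].
F (force) has dimensions [L M T^-2].

Left side: [L^2]
Right side: [L^2 M T^-2]

The two sides have different dimensions, so the equation is NOT dimensionally consistent.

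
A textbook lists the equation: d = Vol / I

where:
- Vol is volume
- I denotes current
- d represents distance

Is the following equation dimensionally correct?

No

Vol (volume) has dimensions [L^3].
I (current) has dimensions [I].
d (distance) has dimensions [L].

Left side: [L]
Right side: [I^-1 L^3]

The two sides have different dimensions, so the equation is NOT dimensionally consistent.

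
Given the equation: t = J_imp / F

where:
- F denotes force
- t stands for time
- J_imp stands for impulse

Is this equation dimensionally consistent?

Yes

F (force) has dimensions [L M T^-2].
t (time) has dimensions [T].
J_imp (impulse) has dimensions [L M T^-1].

Left side: [T]
Right side: [T]

Both sides have the same dimensions, so the equation is dimensionally consistent.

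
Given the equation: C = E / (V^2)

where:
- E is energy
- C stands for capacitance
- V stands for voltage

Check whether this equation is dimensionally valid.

Yes

E (energy) has dimensions [L^2 M T^-2].
C (capacitance) has dimensions [I^2 L^-2 M^-1 T^4].
V (voltage) has dimensions [I^-1 L^2 M T^-3].

Left side: [I^2 L^-2 M^-1 T^4]
Right side: [I^2 L^-2 M^-1 T^4]

Both sides have the same dimensions, so the equation is dimensionally consistent.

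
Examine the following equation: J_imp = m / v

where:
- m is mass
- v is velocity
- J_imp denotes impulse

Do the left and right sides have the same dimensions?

No

m (mass) has dimensions [M].
v (velocity) has dimensions [L T^-1].
J_imp (impulse) has dimensions [L M T^-1].

Left side: [L M T^-1]
Right side: [L^-1 M T]

The two sides have different dimensions, so the equation is NOT dimensionally consistent.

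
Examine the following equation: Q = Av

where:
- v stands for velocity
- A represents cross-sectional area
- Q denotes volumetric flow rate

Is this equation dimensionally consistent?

Yes

v (velocity) has dimensions [L T^-1].
A (cross-sectional area) has dimensions [L^2].
Q (volumetric flow rate) has dimensions [L^3 T^-1].

Left side: [L^3 T^-1]
Right side: [L^3 T^-1]

Both sides have the same dimensions, so the equation is dimensionally consistent.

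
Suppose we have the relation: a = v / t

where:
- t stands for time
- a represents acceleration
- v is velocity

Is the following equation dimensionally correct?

Yes

t (time) has dimensions [T].
a (acceleration) has dimensions [L T^-2].
v (velocity) has dimensions [L T^-1].

Left side: [L T^-2]
Right side: [L T^-2]

Both sides have the same dimensions, so the equation is dimensionally consistent.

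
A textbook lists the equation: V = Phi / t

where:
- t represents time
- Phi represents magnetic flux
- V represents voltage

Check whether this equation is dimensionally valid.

Yes

t (time) has dimensions [T].
Phi (magnetic flux) has dimensions [I^-1 L^2 M T^-2].
V (voltage) has dimensions [I^-1 L^2 M T^-3].

Left side: [I^-1 L^2 M T^-3]
Right side: [I^-1 L^2 M T^-3]

Both sides have the same dimensions, so the equation is dimensionally consistent.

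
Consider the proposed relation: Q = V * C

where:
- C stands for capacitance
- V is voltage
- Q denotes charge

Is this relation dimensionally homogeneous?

Yes

C (capacitance) has dimensions [I^2 L^-2 M^-1 T^4].
V (voltage) has dimensions [I^-1 L^2 M T^-3].
Q (charge) has dimensions [I T].

Left side: [I T]
Right side: [I T]

Both sides have the same dimensions, so the equation is dimensionally consistent.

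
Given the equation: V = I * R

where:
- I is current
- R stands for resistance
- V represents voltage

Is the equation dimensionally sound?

Yes

I (current) has dimensions [I].
R (resistance) has dimensions [I^-2 L^2 M T^-3].
V (voltage) has dimensions [I^-1 L^2 M T^-3].

Left side: [I^-1 L^2 M T^-3]
Right side: [I^-1 L^2 M T^-3]

Both sides have the same dimensions, so the equation is dimensionally consistent.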